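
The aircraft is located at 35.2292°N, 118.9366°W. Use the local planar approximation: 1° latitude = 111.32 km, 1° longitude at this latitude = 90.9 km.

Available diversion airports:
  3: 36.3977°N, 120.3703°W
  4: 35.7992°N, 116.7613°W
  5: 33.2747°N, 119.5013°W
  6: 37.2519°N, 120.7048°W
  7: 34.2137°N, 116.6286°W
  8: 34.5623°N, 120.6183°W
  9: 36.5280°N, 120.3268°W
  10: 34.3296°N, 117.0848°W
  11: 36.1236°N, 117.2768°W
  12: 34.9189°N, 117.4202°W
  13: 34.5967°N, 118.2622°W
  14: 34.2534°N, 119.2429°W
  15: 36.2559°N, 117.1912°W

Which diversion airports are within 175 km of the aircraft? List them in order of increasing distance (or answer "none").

13, 14, 12, 8

Distances from 35.2292°N, 118.9366°W:
3: √((1.1685·111.32)² + (-1.4337·90.9)²) = √(16920.135194 + 16984.170342) = 184.1312 km
4: √((0.5700·111.32)² + (2.1753·90.9)²) = √(4026.207066 + 39099.039267) = 207.6662 km
5: √((-1.9545·111.32)² + (-0.5647·90.9)²) = √(47338.854516 + 2634.895173) = 223.5481 km
6: √((2.0227·111.32)² + (-1.7682·90.9)²) = √(50700.161677 + 25833.933595) = 276.6480 km
7: √((-1.0155·111.32)² + (2.3080·90.9)²) = √(12779.276027 + 44014.865128) = 238.3152 km
8: √((-0.6669·111.32)² + (-1.6817·90.9)²) = √(5511.474852 + 23368.175994) = 169.9401 km
9: √((1.2988·111.32)² + (-1.3902·90.9)²) = √(20904.075016 + 15969.169654) = 192.0241 km
10: √((-0.8996·111.32)² + (1.8518·90.9)²) = √(10028.714984 + 28334.524311) = 195.8654 km
11: √((0.8944·111.32)² + (1.6598·90.9)²) = √(9913.111166 + 22763.513061) = 180.7668 km
12: √((-0.3103·111.32)² + (1.5164·90.9)²) = √(1193.190938 + 19000.075117) = 142.1030 km
13: √((-0.6325·111.32)² + (0.6744·90.9)²) = √(4957.554018 + 3758.052905) = 93.3574 km
14: √((-0.9758·111.32)² + (-0.3063·90.9)²) = √(11799.620042 + 775.214273) = 112.1376 km
15: √((1.0267·111.32)² + (1.7454·90.9)²) = √(13062.717039 + 25171.999225) = 195.5370 km
Threshold 175 km: 13 (93.3574 km), 14 (112.1376 km), 12 (142.1030 km), 8 (169.9401 km) are within range.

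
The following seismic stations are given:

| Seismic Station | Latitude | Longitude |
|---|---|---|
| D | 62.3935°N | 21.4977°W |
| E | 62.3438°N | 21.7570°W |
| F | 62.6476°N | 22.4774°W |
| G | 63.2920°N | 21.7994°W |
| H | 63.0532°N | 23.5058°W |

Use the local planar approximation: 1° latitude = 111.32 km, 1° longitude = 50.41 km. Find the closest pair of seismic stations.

D and E

Pairwise distances:
D–E: √((-0.0497·111.32)² + (-0.2593·50.41)²) = √(30.609707 + 170.859224) = 14.1940 km
D–F: √((0.2541·111.32)² + (-0.9797·50.41)²) = √(800.121104 + 2439.043865) = 56.9137 km
D–G: √((0.8985·111.32)² + (-0.3017·50.41)²) = √(10004.204442 + 231.304464) = 101.1707 km
D–H: √((0.6597·111.32)² + (-2.0081·50.41)²) = √(5393.111056 + 10247.172972) = 125.0611 km
E–F: √((0.3038·111.32)² + (-0.7204·50.41)²) = √(1143.725843 + 1318.805662) = 49.6239 km
E–G: √((0.9482·111.32)² + (-0.0424·50.41)²) = √(11141.567540 + 4.568410) = 105.5753 km
E–H: √((0.7094·111.32)² + (-1.7488·50.41)²) = √(6236.325340 + 7771.658060) = 118.3553 km
F–G: √((0.6444·111.32)² + (0.6780·50.41)²) = √(5145.853985 + 1168.134317) = 79.4606 km
F–H: √((0.4056·111.32)² + (-1.0284·50.41)²) = √(2038.648200 + 2687.556053) = 68.7474 km
G–H: √((-0.2388·111.32)² + (-1.7064·50.41)²) = √(706.667373 + 7399.375713) = 90.0336 km
Closest pair: D–E at 14.1940 km.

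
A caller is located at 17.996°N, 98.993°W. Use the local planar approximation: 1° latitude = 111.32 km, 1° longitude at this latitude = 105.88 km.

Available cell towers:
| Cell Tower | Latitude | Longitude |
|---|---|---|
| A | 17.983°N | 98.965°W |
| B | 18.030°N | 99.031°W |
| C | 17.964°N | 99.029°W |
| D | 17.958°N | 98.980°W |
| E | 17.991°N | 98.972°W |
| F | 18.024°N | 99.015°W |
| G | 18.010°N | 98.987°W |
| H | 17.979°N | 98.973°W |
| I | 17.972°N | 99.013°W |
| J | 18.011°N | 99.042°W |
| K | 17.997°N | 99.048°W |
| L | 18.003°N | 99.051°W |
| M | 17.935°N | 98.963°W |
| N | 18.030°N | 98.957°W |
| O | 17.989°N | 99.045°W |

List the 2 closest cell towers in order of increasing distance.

G, E

Distances from 17.996°N, 98.993°W:
A: 3.299 km
B: 5.524 km
C: 5.217 km
D: 4.448 km
E: 2.292 km
F: 3.891 km
G: 1.683 km
H: 2.840 km
I: 3.409 km
J: 5.450 km
K: 5.824 km
L: 6.190 km
M: 7.497 km
N: 5.372 km
O: 5.561 km
Sorted: G (1.683 km) < E (2.292 km) < H (2.840 km) < A (3.299 km) < …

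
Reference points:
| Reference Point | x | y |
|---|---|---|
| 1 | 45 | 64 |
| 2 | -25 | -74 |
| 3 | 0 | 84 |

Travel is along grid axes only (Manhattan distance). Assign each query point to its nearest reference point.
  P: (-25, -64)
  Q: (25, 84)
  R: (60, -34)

P at (-25, -64):
  1: 198
  2: 10
  3: 173
  → nearest: 2 (10)
Q at (25, 84):
  1: 40
  2: 208
  3: 25
  → nearest: 3 (25)
R at (60, -34):
  1: 113
  2: 125
  3: 178
  → nearest: 1 (113)

P→2; Q→3; R→1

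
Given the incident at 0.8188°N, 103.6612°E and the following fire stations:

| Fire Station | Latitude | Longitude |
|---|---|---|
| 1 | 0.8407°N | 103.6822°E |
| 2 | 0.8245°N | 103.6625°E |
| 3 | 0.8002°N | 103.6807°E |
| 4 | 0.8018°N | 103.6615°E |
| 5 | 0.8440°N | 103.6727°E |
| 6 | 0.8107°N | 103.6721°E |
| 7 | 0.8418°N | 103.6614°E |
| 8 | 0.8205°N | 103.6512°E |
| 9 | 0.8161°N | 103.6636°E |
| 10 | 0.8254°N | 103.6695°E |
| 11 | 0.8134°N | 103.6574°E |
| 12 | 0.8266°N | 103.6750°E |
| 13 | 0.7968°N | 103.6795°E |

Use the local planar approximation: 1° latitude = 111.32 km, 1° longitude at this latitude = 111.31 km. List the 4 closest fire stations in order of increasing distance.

9, 2, 11, 8

Distances from 0.8188°N, 103.6612°E:
1: √((0.0219·111.32)² + (0.0210·111.31)²) = √(5.943395 + 5.463953) = 3.3775 km
2: √((0.0057·111.32)² + (0.0013·111.31)²) = √(0.402621 + 0.020939) = 0.6508 km
3: √((-0.0186·111.32)² + (0.0195·111.31)²) = √(4.287186 + 4.711266) = 2.9997 km
4: √((-0.0170·111.32)² + (0.0003·111.31)²) = √(3.581329 + 0.001115) = 1.8927 km
5: √((0.0252·111.32)² + (0.0115·111.31)²) = √(7.869506 + 1.638566) = 3.0835 km
6: √((-0.0081·111.32)² + (0.0109·111.31)²) = √(0.813048 + 1.472046) = 1.5117 km
7: √((0.0230·111.32)² + (0.0002·111.31)²) = √(6.555443 + 0.000496) = 2.5605 km
8: √((0.0017·111.32)² + (-0.0100·111.31)²) = √(0.035813 + 1.238992) = 1.1291 km
9: √((-0.0027·111.32)² + (0.0024·111.31)²) = √(0.090339 + 0.071366) = 0.4021 km
10: √((0.0066·111.32)² + (0.0083·111.31)²) = √(0.539802 + 0.853541) = 1.1804 km
11: √((-0.0054·111.32)² + (-0.0038·111.31)²) = √(0.361355 + 0.178910) = 0.7350 km
12: √((0.0078·111.32)² + (0.0138·111.31)²) = √(0.753938 + 2.359536) = 1.7645 km
13: √((-0.0220·111.32)² + (0.0183·111.31)²) = √(5.997797 + 4.149259) = 3.1854 km
Sorted: 9 (0.4021 km) < 2 (0.6508 km) < 11 (0.7350 km) < 8 (1.1291 km) < 10 (1.1804 km) < 6 (1.5117 km) < …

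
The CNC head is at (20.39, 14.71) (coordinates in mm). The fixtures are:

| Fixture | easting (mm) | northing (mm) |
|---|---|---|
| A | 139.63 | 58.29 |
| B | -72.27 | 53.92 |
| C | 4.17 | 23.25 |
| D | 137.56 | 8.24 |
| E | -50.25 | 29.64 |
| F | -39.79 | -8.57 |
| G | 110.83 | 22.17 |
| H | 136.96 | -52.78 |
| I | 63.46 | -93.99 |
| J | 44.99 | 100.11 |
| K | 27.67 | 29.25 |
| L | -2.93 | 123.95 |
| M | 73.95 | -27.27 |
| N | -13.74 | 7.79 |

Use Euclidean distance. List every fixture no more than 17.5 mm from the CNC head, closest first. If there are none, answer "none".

Distances from (20.39, 14.71):
A: √((119.24)² + (43.58)²) = √(14218.1776 + 1899.2164) = 126.95 mm
B: √((-92.66)² + (39.21)²) = √(8585.8756 + 1537.4241) = 100.61 mm
C: √((-16.22)² + (8.54)²) = √(263.0884 + 72.9316) = 18.33 mm
D: √((117.17)² + (-6.47)²) = √(13728.8089 + 41.8609) = 117.35 mm
E: √((-70.64)² + (14.93)²) = √(4990.0096 + 222.9049) = 72.20 mm
F: √((-60.18)² + (-23.28)²) = √(3621.6324 + 541.9584) = 64.53 mm
G: √((90.44)² + (7.46)²) = √(8179.3936 + 55.6516) = 90.75 mm
H: √((116.57)² + (-67.49)²) = √(13588.5649 + 4554.9001) = 134.70 mm
I: √((43.07)² + (-108.70)²) = √(1855.0249 + 11815.6900) = 116.92 mm
J: √((24.60)² + (85.40)²) = √(605.1600 + 7293.1600) = 88.87 mm
K: √((7.28)² + (14.54)²) = √(52.9984 + 211.4116) = 16.26 mm
L: √((-23.32)² + (109.24)²) = √(543.8224 + 11933.3776) = 111.70 mm
M: √((53.56)² + (-41.98)²) = √(2868.6736 + 1762.3204) = 68.05 mm
N: √((-34.13)² + (-6.92)²) = √(1164.8569 + 47.8864) = 34.82 mm
Threshold 17.5 mm: K (16.26 mm) is within range.

K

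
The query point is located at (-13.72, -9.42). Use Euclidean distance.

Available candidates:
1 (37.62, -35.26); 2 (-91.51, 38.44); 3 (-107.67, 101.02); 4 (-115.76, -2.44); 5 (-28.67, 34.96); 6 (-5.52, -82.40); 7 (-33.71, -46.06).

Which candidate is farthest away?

Distances from (-13.72, -9.42):
1: √((51.34)² + (-25.84)²) = √(2635.7956 + 667.7056) = 57.48
2: √((-77.79)² + (47.86)²) = √(6051.2841 + 2290.5796) = 91.33
3: √((-93.95)² + (110.44)²) = √(8826.6025 + 12196.9936) = 145.00
4: √((-102.04)² + (6.98)²) = √(10412.1616 + 48.7204) = 102.28
5: √((-14.95)² + (44.38)²) = √(223.5025 + 1969.5844) = 46.83
6: √((8.20)² + (-72.98)²) = √(67.2400 + 5326.0804) = 73.44
7: √((-19.99)² + (-36.64)²) = √(399.6001 + 1342.4896) = 41.74
Maximum: 3 at 145.00.

3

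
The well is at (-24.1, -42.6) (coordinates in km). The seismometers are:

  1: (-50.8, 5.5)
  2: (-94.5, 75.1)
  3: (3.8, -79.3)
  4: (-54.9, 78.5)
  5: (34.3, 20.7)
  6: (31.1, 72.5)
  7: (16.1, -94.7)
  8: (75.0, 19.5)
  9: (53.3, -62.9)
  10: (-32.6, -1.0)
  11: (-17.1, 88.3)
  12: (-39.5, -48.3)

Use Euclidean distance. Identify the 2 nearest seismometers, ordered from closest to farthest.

12, 10

Distances from (-24.1, -42.6):
1: √((-26.7)² + (48.1)²) = √(712.890 + 2313.610) = 55.0 km
2: √((-70.4)² + (117.7)²) = √(4956.160 + 13853.290) = 137.1 km
3: √((27.9)² + (-36.7)²) = √(778.410 + 1346.890) = 46.1 km
4: √((-30.8)² + (121.1)²) = √(948.640 + 14665.210) = 125.0 km
5: √((58.4)² + (63.3)²) = √(3410.560 + 4006.890) = 86.1 km
6: √((55.2)² + (115.1)²) = √(3047.040 + 13248.010) = 127.7 km
7: √((40.2)² + (-52.1)²) = √(1616.040 + 2714.410) = 65.8 km
8: √((99.1)² + (62.1)²) = √(9820.810 + 3856.410) = 116.9 km
9: √((77.4)² + (-20.3)²) = √(5990.760 + 412.090) = 80.0 km
10: √((-8.5)² + (41.6)²) = √(72.250 + 1730.560) = 42.5 km
11: √((7.0)² + (130.9)²) = √(49.000 + 17134.810) = 131.1 km
12: √((-15.4)² + (-5.7)²) = √(237.160 + 32.490) = 16.4 km
Sorted: 12 (16.4 km) < 10 (42.5 km) < 3 (46.1 km) < 1 (55.0 km) < …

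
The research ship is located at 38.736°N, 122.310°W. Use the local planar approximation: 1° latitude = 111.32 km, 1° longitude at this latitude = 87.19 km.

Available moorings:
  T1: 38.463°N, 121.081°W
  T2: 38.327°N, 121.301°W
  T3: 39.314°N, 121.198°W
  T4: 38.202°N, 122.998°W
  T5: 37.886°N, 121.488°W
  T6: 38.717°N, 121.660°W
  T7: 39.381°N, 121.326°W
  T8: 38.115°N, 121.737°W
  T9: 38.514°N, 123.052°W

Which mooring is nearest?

Distances from 38.736°N, 122.310°W:
T1: 111.383 km
T2: 99.058 km
T3: 116.363 km
T4: 84.452 km
T5: 118.701 km
T6: 56.713 km
T7: 111.876 km
T8: 85.293 km
T9: 69.254 km
Minimum: T6 at 56.713 km.

T6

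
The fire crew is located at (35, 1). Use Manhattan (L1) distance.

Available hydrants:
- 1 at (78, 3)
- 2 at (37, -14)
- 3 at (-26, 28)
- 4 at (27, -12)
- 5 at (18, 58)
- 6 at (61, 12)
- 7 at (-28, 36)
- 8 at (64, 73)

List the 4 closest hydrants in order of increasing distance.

2, 4, 6, 1

Distances from (35, 1):
1: 45
2: 17
3: 88
4: 21
5: 74
6: 37
7: 98
8: 101
Sorted: 2 (17) < 4 (21) < 6 (37) < 1 (45) < 5 (74) < 3 (88) < …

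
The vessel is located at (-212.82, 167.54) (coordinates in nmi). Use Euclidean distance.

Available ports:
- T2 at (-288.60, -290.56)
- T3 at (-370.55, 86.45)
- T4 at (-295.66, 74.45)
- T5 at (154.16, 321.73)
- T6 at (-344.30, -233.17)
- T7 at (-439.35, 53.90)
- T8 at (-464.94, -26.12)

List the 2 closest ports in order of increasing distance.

T4, T3

Distances from (-212.82, 167.54):
T2: √((-75.78)² + (-458.10)²) = √(5742.6084 + 209855.6100) = 464.33 nmi
T3: √((-157.73)² + (-81.09)²) = √(24878.7529 + 6575.5881) = 177.35 nmi
T4: √((-82.84)² + (-93.09)²) = √(6862.4656 + 8665.7481) = 124.61 nmi
T5: √((366.98)² + (154.19)²) = √(134674.3204 + 23774.5561) = 398.06 nmi
T6: √((-131.48)² + (-400.71)²) = √(17286.9904 + 160568.5041) = 421.73 nmi
T7: √((-226.53)² + (-113.64)²) = √(51315.8409 + 12914.0496) = 253.44 nmi
T8: √((-252.12)² + (-193.66)²) = √(63564.4944 + 37504.1956) = 317.91 nmi
Sorted: T4 (124.61 nmi) < T3 (177.35 nmi) < T7 (253.44 nmi) < T8 (317.91 nmi) < …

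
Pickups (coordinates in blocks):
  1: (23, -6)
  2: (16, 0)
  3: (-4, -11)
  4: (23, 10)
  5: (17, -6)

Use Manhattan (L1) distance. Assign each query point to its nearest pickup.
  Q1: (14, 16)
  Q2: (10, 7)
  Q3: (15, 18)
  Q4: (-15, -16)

Q1→4; Q2→2; Q3→4; Q4→3

Q1 at (14, 16):
  1: 31 blocks
  2: 18 blocks
  3: 45 blocks
  4: 15 blocks
  5: 25 blocks
  → nearest: 4 (15 blocks)
Q2 at (10, 7):
  1: 26 blocks
  2: 13 blocks
  3: 32 blocks
  4: 16 blocks
  5: 20 blocks
  → nearest: 2 (13 blocks)
Q3 at (15, 18):
  1: 32 blocks
  2: 19 blocks
  3: 48 blocks
  4: 16 blocks
  5: 26 blocks
  → nearest: 4 (16 blocks)
Q4 at (-15, -16):
  1: 48 blocks
  2: 47 blocks
  3: 16 blocks
  4: 64 blocks
  5: 42 blocks
  → nearest: 3 (16 blocks)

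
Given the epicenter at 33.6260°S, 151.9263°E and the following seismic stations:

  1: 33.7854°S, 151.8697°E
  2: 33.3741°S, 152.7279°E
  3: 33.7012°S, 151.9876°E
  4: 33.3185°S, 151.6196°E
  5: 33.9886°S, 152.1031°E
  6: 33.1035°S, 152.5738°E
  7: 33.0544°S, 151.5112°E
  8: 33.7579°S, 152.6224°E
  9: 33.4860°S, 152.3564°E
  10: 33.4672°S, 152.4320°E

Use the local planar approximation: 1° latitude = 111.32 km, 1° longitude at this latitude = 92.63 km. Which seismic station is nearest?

Distances from 33.6260°S, 151.9263°E:
1: 18.5027 km
2: 79.3708 km
3: 10.1153 km
4: 44.4844 km
5: 43.5604 km
6: 83.5493 km
7: 74.3458 km
8: 66.1304 km
9: 42.7800 km
10: 50.0676 km
Minimum: 3 at 10.1153 km.

3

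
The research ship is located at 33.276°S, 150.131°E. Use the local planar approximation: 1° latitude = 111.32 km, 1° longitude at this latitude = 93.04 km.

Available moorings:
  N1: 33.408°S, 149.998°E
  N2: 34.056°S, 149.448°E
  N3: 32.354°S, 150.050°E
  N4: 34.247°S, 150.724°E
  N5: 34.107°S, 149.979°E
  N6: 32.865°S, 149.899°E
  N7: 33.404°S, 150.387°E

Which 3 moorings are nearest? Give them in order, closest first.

Distances from 33.276°S, 150.131°E:
N1: √((-0.132·111.32)² + (-0.133·93.04)²) = √(215.92069 + 153.12380) = 19.211 km
N2: √((-0.780·111.32)² + (-0.683·93.04)²) = √(7539.37944 + 4038.13479) = 107.599 km
N3: √((0.922·111.32)² + (-0.081·93.04)²) = √(10534.36198 + 56.79491) = 102.913 km
N4: √((-0.971·111.32)² + (0.593·93.04)²) = √(11683.81993 + 3044.02903) = 121.358 km
N5: √((-0.831·111.32)² + (-0.152·93.04)²) = √(8557.53025 + 199.99843) = 93.582 km
N6: √((0.411·111.32)² + (-0.232·93.04)²) = √(2093.29309 + 465.92431) = 50.589 km
N7: √((-0.128·111.32)² + (0.256·93.04)²) = √(203.03286 + 567.30856) = 27.755 km
Sorted: N1 (19.211 km) < N7 (27.755 km) < N6 (50.589 km) < N5 (93.582 km) < N3 (102.913 km) < …

N1, N7, N6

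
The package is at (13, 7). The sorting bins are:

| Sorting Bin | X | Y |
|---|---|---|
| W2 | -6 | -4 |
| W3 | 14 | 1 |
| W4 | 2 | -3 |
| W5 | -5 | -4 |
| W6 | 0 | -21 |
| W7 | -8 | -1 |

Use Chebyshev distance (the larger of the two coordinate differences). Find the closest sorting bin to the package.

W3

Distances from (13, 7):
W2: max(|-19|, |-11|) = 19
W3: max(|1|, |-6|) = 6
W4: max(|-11|, |-10|) = 11
W5: max(|-18|, |-11|) = 18
W6: max(|-13|, |-28|) = 28
W7: max(|-21|, |-8|) = 21
Minimum: W3 at 6.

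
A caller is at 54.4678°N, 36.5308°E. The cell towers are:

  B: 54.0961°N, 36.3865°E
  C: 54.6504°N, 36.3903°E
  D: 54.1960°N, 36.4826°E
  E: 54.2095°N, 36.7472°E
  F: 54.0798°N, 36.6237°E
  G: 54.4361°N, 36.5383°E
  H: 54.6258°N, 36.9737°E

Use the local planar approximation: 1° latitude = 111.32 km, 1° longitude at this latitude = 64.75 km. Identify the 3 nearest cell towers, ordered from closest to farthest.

Distances from 54.4678°N, 36.5308°E:
B: √((-0.3717·111.32)² + (-0.1443·64.75)²) = √(1712.109423 + 87.299591) = 42.4194 km
C: √((0.1826·111.32)² + (-0.1405·64.75)²) = √(413.188230 + 82.762232) = 22.2699 km
D: √((-0.2718·111.32)² + (-0.0482·64.75)²) = √(915.472494 + 9.740329) = 30.4173 km
E: √((-0.2583·111.32)² + (0.2164·64.75)²) = √(826.789986 + 196.333342) = 31.9863 km
F: √((-0.3880·111.32)² + (0.0929·64.75)²) = √(1865.562685 + 36.183533) = 43.6090 km
G: √((-0.0317·111.32)² + (0.0075·64.75)²) = √(12.452740 + 0.235832) = 3.5621 km
H: √((0.1580·111.32)² + (0.4429·64.75)²) = √(309.357443 + 822.414779) = 33.6418 km
Sorted: G (3.5621 km) < C (22.2699 km) < D (30.4173 km) < E (31.9863 km) < H (33.6418 km) < …

G, C, D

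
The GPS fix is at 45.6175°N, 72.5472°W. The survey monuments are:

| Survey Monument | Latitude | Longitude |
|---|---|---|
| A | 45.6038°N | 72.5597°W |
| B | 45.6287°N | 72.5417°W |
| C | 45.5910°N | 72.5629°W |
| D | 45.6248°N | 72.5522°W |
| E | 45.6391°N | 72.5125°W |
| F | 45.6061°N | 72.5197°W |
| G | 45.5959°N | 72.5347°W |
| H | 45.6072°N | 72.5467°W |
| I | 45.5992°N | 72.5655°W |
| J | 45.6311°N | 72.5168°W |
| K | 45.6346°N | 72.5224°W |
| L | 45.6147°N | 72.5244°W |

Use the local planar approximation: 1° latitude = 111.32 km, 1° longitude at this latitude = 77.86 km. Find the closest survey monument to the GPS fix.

D

Distances from 45.6175°N, 72.5472°W:
A: √((-0.0137·111.32)² + (-0.0125·77.86)²) = √(2.325881 + 0.947216) = 1.8092 km
B: √((0.0112·111.32)² + (0.0055·77.86)²) = √(1.554470 + 0.183381) = 1.3183 km
C: √((-0.0265·111.32)² + (-0.0157·77.86)²) = √(8.702382 + 1.494267) = 3.1932 km
D: √((0.0073·111.32)² + (-0.0050·77.86)²) = √(0.660377 + 0.151554) = 0.9011 km
E: √((0.0216·111.32)² + (0.0347·77.86)²) = √(5.781678 + 7.299410) = 3.6168 km
F: √((-0.0114·111.32)² + (0.0275·77.86)²) = √(1.610483 + 4.584523) = 2.4890 km
G: √((-0.0216·111.32)² + (0.0125·77.86)²) = √(5.781678 + 0.947216) = 2.5940 km
H: √((-0.0103·111.32)² + (0.0005·77.86)²) = √(1.314682 + 0.001516) = 1.1473 km
I: √((-0.0183·111.32)² + (-0.0183·77.86)²) = √(4.150005 + 2.030163) = 2.4860 km
J: √((0.0136·111.32)² + (0.0304·77.86)²) = √(2.292051 + 5.602424) = 2.8097 km
K: √((0.0171·111.32)² + (0.0248·77.86)²) = √(3.623586 + 3.728483) = 2.7115 km
L: √((-0.0028·111.32)² + (0.0228·77.86)²) = √(0.097154 + 3.151363) = 1.8024 km
Minimum: D at 0.9011 km.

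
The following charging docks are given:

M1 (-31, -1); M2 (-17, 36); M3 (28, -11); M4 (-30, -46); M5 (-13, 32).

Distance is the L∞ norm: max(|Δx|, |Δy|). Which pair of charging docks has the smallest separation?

Pairwise distances:
M1–M2: 37
M1–M3: 59
M1–M4: 45
M1–M5: 33
M2–M3: 47
M2–M4: 82
M2–M5: 4
M3–M4: 58
M3–M5: 43
M4–M5: 78
Closest pair: M2–M5 at 4.

M2 and M5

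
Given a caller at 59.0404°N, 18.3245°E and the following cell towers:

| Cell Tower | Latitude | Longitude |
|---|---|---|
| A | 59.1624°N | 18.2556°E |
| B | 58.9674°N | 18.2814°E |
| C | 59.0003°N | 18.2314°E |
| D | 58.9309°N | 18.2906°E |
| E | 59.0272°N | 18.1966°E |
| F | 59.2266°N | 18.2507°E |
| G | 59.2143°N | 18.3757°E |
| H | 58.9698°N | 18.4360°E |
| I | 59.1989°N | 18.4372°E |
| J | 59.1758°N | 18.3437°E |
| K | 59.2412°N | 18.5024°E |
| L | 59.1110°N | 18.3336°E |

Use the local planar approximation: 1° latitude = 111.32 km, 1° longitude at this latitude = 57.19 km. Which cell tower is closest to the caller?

C

Distances from 59.0404°N, 18.3245°E:
A: 14.1411 km
B: 8.4920 km
C: 6.9481 km
D: 12.3428 km
E: 7.4607 km
F: 21.1531 km
G: 19.5787 km
H: 10.1207 km
I: 18.7846 km
J: 15.1127 km
K: 24.5595 km
L: 7.8764 km
Minimum: C at 6.9481 km.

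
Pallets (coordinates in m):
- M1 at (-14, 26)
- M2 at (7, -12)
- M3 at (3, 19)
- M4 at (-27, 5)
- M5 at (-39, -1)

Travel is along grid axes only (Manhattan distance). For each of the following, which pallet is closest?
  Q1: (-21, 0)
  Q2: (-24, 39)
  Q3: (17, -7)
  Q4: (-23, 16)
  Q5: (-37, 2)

Q1 at (-21, 0):
  M1: |7| + |26| = 7 + 26 = 33 m
  M2: |28| + |-12| = 28 + 12 = 40 m
  M3: |24| + |19| = 24 + 19 = 43 m
  M4: |-6| + |5| = 6 + 5 = 11 m
  M5: |-18| + |-1| = 18 + 1 = 19 m
  → nearest: M4 (11 m)
Q2 at (-24, 39):
  M1: |10| + |-13| = 10 + 13 = 23 m
  M2: |31| + |-51| = 31 + 51 = 82 m
  M3: |27| + |-20| = 27 + 20 = 47 m
  M4: |-3| + |-34| = 3 + 34 = 37 m
  M5: |-15| + |-40| = 15 + 40 = 55 m
  → nearest: M1 (23 m)
Q3 at (17, -7):
  M1: |-31| + |33| = 31 + 33 = 64 m
  M2: |-10| + |-5| = 10 + 5 = 15 m
  M3: |-14| + |26| = 14 + 26 = 40 m
  M4: |-44| + |12| = 44 + 12 = 56 m
  M5: |-56| + |6| = 56 + 6 = 62 m
  → nearest: M2 (15 m)
Q4 at (-23, 16):
  M1: |9| + |10| = 9 + 10 = 19 m
  M2: |30| + |-28| = 30 + 28 = 58 m
  M3: |26| + |3| = 26 + 3 = 29 m
  M4: |-4| + |-11| = 4 + 11 = 15 m
  M5: |-16| + |-17| = 16 + 17 = 33 m
  → nearest: M4 (15 m)
Q5 at (-37, 2):
  M1: |23| + |24| = 23 + 24 = 47 m
  M2: |44| + |-14| = 44 + 14 = 58 m
  M3: |40| + |17| = 40 + 17 = 57 m
  M4: |10| + |3| = 10 + 3 = 13 m
  M5: |-2| + |-3| = 2 + 3 = 5 m
  → nearest: M5 (5 m)

Q1→M4; Q2→M1; Q3→M2; Q4→M4; Q5→M5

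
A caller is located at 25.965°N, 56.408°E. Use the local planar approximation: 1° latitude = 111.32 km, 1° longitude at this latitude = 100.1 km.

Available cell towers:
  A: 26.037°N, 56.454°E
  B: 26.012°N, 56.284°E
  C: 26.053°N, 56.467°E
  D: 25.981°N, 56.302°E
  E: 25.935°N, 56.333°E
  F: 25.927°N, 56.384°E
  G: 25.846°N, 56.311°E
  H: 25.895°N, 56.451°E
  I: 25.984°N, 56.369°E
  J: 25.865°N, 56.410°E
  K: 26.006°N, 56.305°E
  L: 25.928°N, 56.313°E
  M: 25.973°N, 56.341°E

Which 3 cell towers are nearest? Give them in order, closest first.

Distances from 25.965°N, 56.408°E:
A: √((0.072·111.32)² + (0.046·100.1)²) = √(64.24087 + 21.20234) = 9.244 km
B: √((0.047·111.32)² + (-0.124·100.1)²) = √(27.37424 + 154.06767) = 13.470 km
C: √((0.088·111.32)² + (0.059·100.1)²) = √(95.96475 + 34.87965) = 11.439 km
D: √((0.016·111.32)² + (-0.106·100.1)²) = √(3.17239 + 112.58483) = 10.759 km
E: √((-0.030·111.32)² + (-0.075·100.1)²) = √(11.15293 + 56.36256) = 8.217 km
F: √((-0.038·111.32)² + (-0.024·100.1)²) = √(17.89425 + 5.77153) = 4.865 km
G: √((-0.119·111.32)² + (-0.097·100.1)²) = √(175.48513 + 94.27827) = 16.424 km
H: √((-0.070·111.32)² + (0.043·100.1)²) = √(60.72150 + 18.52700) = 8.902 km
I: √((0.019·111.32)² + (-0.039·100.1)²) = √(4.47356 + 15.24044) = 4.440 km
J: √((-0.100·111.32)² + (0.002·100.1)²) = √(123.92142 + 0.04008) = 11.134 km
K: √((0.041·111.32)² + (-0.103·100.1)²) = √(20.83119 + 106.30229) = 11.275 km
L: √((-0.037·111.32)² + (-0.095·100.1)²) = √(16.96484 + 90.43059) = 10.363 km
M: √((0.008·111.32)² + (-0.067·100.1)²) = √(0.79310 + 44.97982) = 6.766 km
Sorted: I (4.440 km) < F (4.865 km) < M (6.766 km) < E (8.217 km) < H (8.902 km) < …

I, F, M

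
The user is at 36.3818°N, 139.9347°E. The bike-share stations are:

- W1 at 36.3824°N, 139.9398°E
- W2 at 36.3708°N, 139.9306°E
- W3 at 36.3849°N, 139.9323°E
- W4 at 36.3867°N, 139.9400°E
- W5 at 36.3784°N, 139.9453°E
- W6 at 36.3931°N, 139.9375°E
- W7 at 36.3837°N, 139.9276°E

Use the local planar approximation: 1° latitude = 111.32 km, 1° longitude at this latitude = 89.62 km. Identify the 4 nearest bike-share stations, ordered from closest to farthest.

W3, W1, W7, W4

Distances from 36.3818°N, 139.9347°E:
W1: √((0.0006·111.32)² + (0.0051·89.62)²) = √(0.004461 + 0.208906) = 0.4619 km
W2: √((-0.0110·111.32)² + (-0.0041·89.62)²) = √(1.499449 + 0.135014) = 1.2785 km
W3: √((0.0031·111.32)² + (-0.0024·89.62)²) = √(0.119088 + 0.046263) = 0.4066 km
W4: √((0.0049·111.32)² + (0.0053·89.62)²) = √(0.297535 + 0.225612) = 0.7233 km
W5: √((-0.0034·111.32)² + (0.0106·89.62)²) = √(0.143253 + 0.902447) = 1.0226 km
W6: √((0.0113·111.32)² + (0.0028·89.62)²) = √(1.582353 + 0.062969) = 1.2827 km
W7: √((0.0019·111.32)² + (-0.0071·89.62)²) = √(0.044736 + 0.404880) = 0.6705 km
Sorted: W3 (0.4066 km) < W1 (0.4619 km) < W7 (0.6705 km) < W4 (0.7233 km) < W5 (1.0226 km) < W2 (1.2785 km) < …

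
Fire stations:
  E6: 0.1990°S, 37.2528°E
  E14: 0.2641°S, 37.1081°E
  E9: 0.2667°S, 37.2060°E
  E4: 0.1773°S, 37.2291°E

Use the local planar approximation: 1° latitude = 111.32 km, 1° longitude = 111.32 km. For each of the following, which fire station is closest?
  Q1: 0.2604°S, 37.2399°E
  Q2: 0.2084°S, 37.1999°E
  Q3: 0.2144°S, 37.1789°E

Q1 at 0.2604°S, 37.2399°E:
  E6: √((0.0614·111.32)² + (0.0129·111.32)²) = √(46.717881 + 2.062176) = 6.9843 km
  E14: √((-0.0037·111.32)² + (-0.1318·111.32)²) = √(0.169648 + 215.266880) = 14.6778 km
  E9: √((-0.0063·111.32)² + (-0.0339·111.32)²) = √(0.491844 + 14.241174) = 3.8384 km
  E4: √((0.0831·111.32)² + (-0.0108·111.32)²) = √(85.575302 + 1.445419) = 9.3285 km
  → nearest: E9 (3.8384 km)
Q2 at 0.2084°S, 37.1999°E:
  E6: √((0.0094·111.32)² + (0.0529·111.32)²) = √(1.094970 + 34.678295) = 5.9811 km
  E14: √((-0.0557·111.32)² + (-0.0918·111.32)²) = √(38.446498 + 104.431558) = 11.9532 km
  E9: √((-0.0583·111.32)² + (0.0061·111.32)²) = √(42.119529 + 0.461112) = 6.5254 km
  E4: √((0.0311·111.32)² + (0.0292·111.32)²) = √(11.985804 + 10.566036) = 4.7489 km
  → nearest: E4 (4.7489 km)
Q3 at 0.2144°S, 37.1789°E:
  E6: √((0.0154·111.32)² + (0.0739·111.32)²) = √(2.938920 + 67.676092) = 8.4033 km
  E14: √((-0.0497·111.32)² + (-0.0708·111.32)²) = √(30.609707 + 62.117349) = 9.6295 km
  E9: √((-0.0523·111.32)² + (0.0271·111.32)²) = √(33.896103 + 9.100913) = 6.5572 km
  E4: √((0.0371·111.32)² + (0.0502·111.32)²) = √(17.056669 + 31.228695) = 6.9488 km
  → nearest: E9 (6.5572 km)

Q1→E9; Q2→E4; Q3→E9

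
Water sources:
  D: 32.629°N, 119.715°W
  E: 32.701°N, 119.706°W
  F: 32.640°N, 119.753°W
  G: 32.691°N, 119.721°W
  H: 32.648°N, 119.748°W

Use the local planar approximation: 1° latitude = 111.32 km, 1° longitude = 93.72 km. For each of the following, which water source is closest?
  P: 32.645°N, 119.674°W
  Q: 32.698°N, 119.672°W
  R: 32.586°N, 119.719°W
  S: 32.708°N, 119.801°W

P at 32.645°N, 119.674°W:
  D: √((-0.016·111.32)² + (-0.041·93.72)²) = √(3.17239 + 14.76496) = 4.235 km
  E: √((0.056·111.32)² + (-0.032·93.72)²) = √(38.86176 + 8.99424) = 6.918 km
  F: √((-0.005·111.32)² + (-0.079·93.72)²) = √(0.30980 + 54.81744) = 7.425 km
  G: √((0.046·111.32)² + (-0.047·93.72)²) = √(26.22177 + 19.40262) = 6.755 km
  H: √((0.003·111.32)² + (-0.074·93.72)²) = √(0.11153 + 48.09811) = 6.943 km
  → nearest: D (4.235 km)
Q at 32.698°N, 119.672°W:
  D: √((-0.069·111.32)² + (-0.043·93.72)²) = √(58.99899 + 16.24058) = 8.674 km
  E: √((0.003·111.32)² + (-0.034·93.72)²) = √(0.11153 + 10.15365) = 3.204 km
  F: √((-0.058·111.32)² + (-0.081·93.72)²) = √(41.68717 + 57.62814) = 9.966 km
  G: √((-0.007·111.32)² + (-0.049·93.72)²) = √(0.60721 + 21.08904) = 4.658 km
  H: √((-0.050·111.32)² + (-0.076·93.72)²) = √(30.98036 + 50.73314) = 9.040 km
  → nearest: E (3.204 km)
R at 32.586°N, 119.719°W:
  D: √((0.043·111.32)² + (0.004·93.72)²) = √(22.91307 + 0.14054) = 4.801 km
  E: √((0.115·111.32)² + (0.013·93.72)²) = √(163.88608 + 1.48440) = 12.860 km
  F: √((0.054·111.32)² + (-0.034·93.72)²) = √(36.13549 + 10.15365) = 6.804 km
  G: √((0.105·111.32)² + (-0.002·93.72)²) = √(136.62337 + 0.03513) = 11.690 km
  H: √((0.062·111.32)² + (-0.029·93.72)²) = √(47.63540 + 7.38687) = 7.418 km
  → nearest: D (4.801 km)
S at 32.708°N, 119.801°W:
  D: √((-0.079·111.32)² + (0.086·93.72)²) = √(77.33936 + 64.96231) = 11.929 km
  E: √((-0.007·111.32)² + (0.095·93.72)²) = √(0.60721 + 79.27053) = 8.937 km
  F: √((-0.068·111.32)² + (0.048·93.72)²) = √(57.30127 + 20.23704) = 8.806 km
  G: √((-0.017·111.32)² + (0.080·93.72)²) = √(3.58133 + 56.21401) = 7.733 km
  H: √((-0.060·111.32)² + (0.053·93.72)²) = √(44.61171 + 24.67268) = 8.324 km
  → nearest: G (7.733 km)

P→D; Q→E; R→D; S→G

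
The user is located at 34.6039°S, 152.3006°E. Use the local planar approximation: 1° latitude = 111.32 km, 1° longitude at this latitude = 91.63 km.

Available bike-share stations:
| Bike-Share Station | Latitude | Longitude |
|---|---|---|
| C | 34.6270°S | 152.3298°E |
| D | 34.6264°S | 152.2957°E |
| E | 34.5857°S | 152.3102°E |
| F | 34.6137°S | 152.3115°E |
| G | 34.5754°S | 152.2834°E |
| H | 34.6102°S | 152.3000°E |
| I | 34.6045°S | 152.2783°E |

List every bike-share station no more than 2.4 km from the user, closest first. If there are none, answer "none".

H, F, I, E

Distances from 34.6039°S, 152.3006°E:
C: √((-0.0231·111.32)² + (0.0292·91.63)²) = √(6.612571 + 7.158814) = 3.7110 km
D: √((-0.0225·111.32)² + (-0.0049·91.63)²) = √(6.273522 + 0.201589) = 2.5446 km
E: √((0.0182·111.32)² + (0.0096·91.63)²) = √(4.104773 + 0.773781) = 2.2087 km
F: √((-0.0098·111.32)² + (0.0109·91.63)²) = √(1.190141 + 0.997536) = 1.4791 km
G: √((0.0285·111.32)² + (-0.0172·91.63)²) = √(10.065518 + 2.483889) = 3.5425 km
H: √((-0.0063·111.32)² + (-0.0006·91.63)²) = √(0.491844 + 0.003023) = 0.7035 km
I: √((-0.0006·111.32)² + (-0.0223·91.63)²) = √(0.004461 + 4.175275) = 2.0444 km
Threshold 2.4 km: H (0.7035 km), F (1.4791 km), I (2.0444 km), E (2.2087 km) are within range.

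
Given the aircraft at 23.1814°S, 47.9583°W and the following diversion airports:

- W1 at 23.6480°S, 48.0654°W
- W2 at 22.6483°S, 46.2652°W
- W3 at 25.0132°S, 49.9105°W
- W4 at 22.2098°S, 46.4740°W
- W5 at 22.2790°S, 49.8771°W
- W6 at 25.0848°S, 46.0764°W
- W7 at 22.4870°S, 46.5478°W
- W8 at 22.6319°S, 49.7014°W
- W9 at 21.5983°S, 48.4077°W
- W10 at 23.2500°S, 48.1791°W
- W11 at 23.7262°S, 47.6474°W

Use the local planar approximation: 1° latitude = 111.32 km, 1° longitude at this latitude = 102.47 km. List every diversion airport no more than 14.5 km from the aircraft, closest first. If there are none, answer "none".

Distances from 23.1814°S, 47.9583°W:
W1: √((-0.4666·111.32)² + (-0.1071·102.47)²) = √(2697.962222 + 120.440462) = 53.0886 km
W2: √((0.5331·111.32)² + (1.6931·102.47)²) = √(3521.792469 + 30099.459144) = 183.3610 km
W3: √((-1.8318·111.32)² + (-1.9522·102.47)²) = √(41581.725268 + 40016.775358) = 285.6545 km
W4: √((0.9716·111.32)² + (1.4843·102.47)²) = √(11698.263718 + 23133.260442) = 186.6321 km
W5: √((0.9024·111.32)² + (-1.9188·102.47)²) = √(10091.240778 + 38659.202613) = 220.7950 km
W6: √((-1.9034·111.32)² + (1.8819·102.47)²) = √(44895.883797 + 37186.607247) = 286.5004 km
W7: √((0.6944·111.32)² + (1.4105·102.47)²) = √(5975.383997 + 20890.058367) = 163.9068 km
W8: √((0.5495·111.32)² + (-1.7431·102.47)²) = √(3741.810496 + 31903.481479) = 188.7996 km
W9: √((1.5831·111.32)² + (-0.4494·102.47)²) = √(31057.256803 + 2120.604158) = 182.1479 km
W10: √((-0.0686·111.32)² + (-0.2208·102.47)²) = √(58.316926 + 511.907639) = 23.8794 km
W11: √((-0.5448·111.32)² + (0.3109·102.47)²) = √(3678.075105 + 1014.927258) = 68.5055 km
Threshold 14.5 km: none within range.

none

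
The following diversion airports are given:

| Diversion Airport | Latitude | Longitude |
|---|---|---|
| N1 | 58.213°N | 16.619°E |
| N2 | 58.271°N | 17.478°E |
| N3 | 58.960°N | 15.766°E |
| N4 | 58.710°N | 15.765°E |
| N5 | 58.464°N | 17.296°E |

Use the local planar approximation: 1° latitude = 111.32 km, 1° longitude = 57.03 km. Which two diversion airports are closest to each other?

Pairwise distances:
N2–N5: 23.861 km
N3–N4: 27.830 km
N1–N5: 47.659 km
N1–N2: 49.412 km
N1–N4: 73.709 km
N4–N5: 91.507 km
N1–N3: 96.340 km
N3–N5: 103.258 km
N2–N4: 109.234 km
N2–N3: 124.159 km
Closest pair: N2–N5 at 23.861 km.

N2 and N5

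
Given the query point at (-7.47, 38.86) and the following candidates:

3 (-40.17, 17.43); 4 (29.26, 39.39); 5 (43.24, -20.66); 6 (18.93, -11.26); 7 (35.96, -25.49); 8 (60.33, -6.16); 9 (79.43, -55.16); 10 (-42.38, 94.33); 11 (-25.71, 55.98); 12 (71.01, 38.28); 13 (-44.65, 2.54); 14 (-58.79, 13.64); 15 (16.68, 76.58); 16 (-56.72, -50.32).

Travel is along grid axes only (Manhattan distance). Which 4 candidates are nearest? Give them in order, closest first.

11, 4, 3, 15

Distances from (-7.47, 38.86):
3: |-32.70| + |-21.43| = 32.70 + 21.43 = 54.13
4: |36.73| + |0.53| = 36.73 + 0.53 = 37.26
5: |50.71| + |-59.52| = 50.71 + 59.52 = 110.23
6: |26.40| + |-50.12| = 26.40 + 50.12 = 76.52
7: |43.43| + |-64.35| = 43.43 + 64.35 = 107.78
8: |67.80| + |-45.02| = 67.80 + 45.02 = 112.82
9: |86.90| + |-94.02| = 86.90 + 94.02 = 180.92
10: |-34.91| + |55.47| = 34.91 + 55.47 = 90.38
11: |-18.24| + |17.12| = 18.24 + 17.12 = 35.36
12: |78.48| + |-0.58| = 78.48 + 0.58 = 79.06
13: |-37.18| + |-36.32| = 37.18 + 36.32 = 73.50
14: |-51.32| + |-25.22| = 51.32 + 25.22 = 76.54
15: |24.15| + |37.72| = 24.15 + 37.72 = 61.87
16: |-49.25| + |-89.18| = 49.25 + 89.18 = 138.43
Sorted: 11 (35.36) < 4 (37.26) < 3 (54.13) < 15 (61.87) < 13 (73.50) < 6 (76.52) < …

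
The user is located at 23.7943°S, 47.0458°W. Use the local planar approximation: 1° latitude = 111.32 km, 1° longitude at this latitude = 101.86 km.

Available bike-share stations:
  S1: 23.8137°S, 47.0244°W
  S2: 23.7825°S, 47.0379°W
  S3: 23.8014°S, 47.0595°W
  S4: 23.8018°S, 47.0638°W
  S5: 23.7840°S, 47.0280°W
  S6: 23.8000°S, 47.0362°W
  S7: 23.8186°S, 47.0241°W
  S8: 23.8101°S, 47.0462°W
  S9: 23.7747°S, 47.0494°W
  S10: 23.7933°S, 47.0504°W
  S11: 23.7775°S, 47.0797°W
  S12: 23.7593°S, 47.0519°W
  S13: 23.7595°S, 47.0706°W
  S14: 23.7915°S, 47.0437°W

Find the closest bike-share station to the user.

S14

Distances from 23.7943°S, 47.0458°W:
S1: 3.0685 km
S2: 1.5405 km
S3: 1.6038 km
S4: 2.0146 km
S5: 2.1452 km
S6: 1.1657 km
S7: 3.4933 km
S8: 1.7593 km
S9: 2.2125 km
S10: 0.4816 km
S11: 3.9270 km
S12: 3.9454 km
S13: 4.6248 km
S14: 0.3780 km
Minimum: S14 at 0.3780 km.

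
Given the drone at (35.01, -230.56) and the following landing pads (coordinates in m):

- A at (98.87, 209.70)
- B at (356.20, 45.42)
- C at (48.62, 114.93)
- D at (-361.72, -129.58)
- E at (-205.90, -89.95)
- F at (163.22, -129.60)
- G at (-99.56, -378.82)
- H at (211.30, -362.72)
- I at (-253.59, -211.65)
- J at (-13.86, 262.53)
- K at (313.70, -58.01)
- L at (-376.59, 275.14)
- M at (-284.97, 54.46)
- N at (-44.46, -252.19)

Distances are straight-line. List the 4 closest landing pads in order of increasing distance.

Distances from (35.01, -230.56):
A: √((63.86)² + (440.26)²) = √(4078.0996 + 193828.8676) = 444.87 m
B: √((321.19)² + (275.98)²) = √(103163.0161 + 76164.9604) = 423.47 m
C: √((13.61)² + (345.49)²) = √(185.2321 + 119363.3401) = 345.76 m
D: √((-396.73)² + (100.98)²) = √(157394.6929 + 10196.9604) = 409.38 m
E: √((-240.91)² + (140.61)²) = √(58037.6281 + 19771.1721) = 278.94 m
F: √((128.21)² + (100.96)²) = √(16437.8041 + 10192.9216) = 163.19 m
G: √((-134.57)² + (-148.26)²) = √(18109.0849 + 21981.0276) = 200.23 m
H: √((176.29)² + (-132.16)²) = √(31078.1641 + 17466.2656) = 220.33 m
I: √((-288.60)² + (18.91)²) = √(83289.9600 + 357.5881) = 289.22 m
J: √((-48.87)² + (493.09)²) = √(2388.2769 + 243137.7481) = 495.51 m
K: √((278.69)² + (172.55)²) = √(77668.1161 + 29773.5025) = 327.78 m
L: √((-411.60)² + (505.70)²) = √(169414.5600 + 255732.4900) = 652.03 m
M: √((-319.98)² + (285.02)²) = √(102387.2004 + 81236.4004) = 428.51 m
N: √((-79.47)² + (-21.63)²) = √(6315.4809 + 467.8569) = 82.36 m
Sorted: N (82.36 m) < F (163.19 m) < G (200.23 m) < H (220.33 m) < E (278.94 m) < I (289.22 m) < …

N, F, G, H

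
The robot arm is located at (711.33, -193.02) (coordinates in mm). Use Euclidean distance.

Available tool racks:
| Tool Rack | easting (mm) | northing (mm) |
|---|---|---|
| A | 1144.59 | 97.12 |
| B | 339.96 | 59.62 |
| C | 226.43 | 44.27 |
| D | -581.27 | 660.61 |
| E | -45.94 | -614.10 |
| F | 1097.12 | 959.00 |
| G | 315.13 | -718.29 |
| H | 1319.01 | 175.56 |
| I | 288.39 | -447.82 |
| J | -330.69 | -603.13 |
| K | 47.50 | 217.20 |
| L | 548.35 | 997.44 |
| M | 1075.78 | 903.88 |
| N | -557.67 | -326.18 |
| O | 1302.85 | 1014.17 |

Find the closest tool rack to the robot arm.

B

Distances from (711.33, -193.02):
A: √((433.26)² + (290.14)²) = √(187714.2276 + 84181.2196) = 521.44 mm
B: √((-371.37)² + (252.64)²) = √(137915.6769 + 63826.9696) = 449.16 mm
C: √((-484.90)² + (237.29)²) = √(235128.0100 + 56306.5441) = 539.85 mm
D: √((-1292.60)² + (853.63)²) = √(1670814.7600 + 728684.1769) = 1549.03 mm
E: √((-757.27)² + (-421.08)²) = √(573457.8529 + 177308.3664) = 866.47 mm
F: √((385.79)² + (1152.02)²) = √(148833.9241 + 1327150.0804) = 1214.90 mm
G: √((-396.20)² + (-525.27)²) = √(156974.4400 + 275908.5729) = 657.94 mm
H: √((607.68)² + (368.58)²) = √(369274.9824 + 135851.2164) = 710.72 mm
I: √((-422.94)² + (-254.80)²) = √(178878.2436 + 64923.0400) = 493.76 mm
J: √((-1042.02)² + (-410.11)²) = √(1085805.6804 + 168190.2121) = 1119.82 mm
K: √((-663.83)² + (410.22)²) = √(440670.2689 + 168280.4484) = 780.35 mm
L: √((-162.98)² + (1190.46)²) = √(26562.4804 + 1417195.0116) = 1201.56 mm
M: √((364.45)² + (1096.90)²) = √(132823.8025 + 1203189.6100) = 1155.86 mm
N: √((-1269.00)² + (-133.16)²) = √(1610361.0000 + 17731.5856) = 1275.97 mm
O: √((591.52)² + (1207.19)²) = √(349895.9104 + 1457307.6961) = 1344.32 mm
Minimum: B at 449.16 mm.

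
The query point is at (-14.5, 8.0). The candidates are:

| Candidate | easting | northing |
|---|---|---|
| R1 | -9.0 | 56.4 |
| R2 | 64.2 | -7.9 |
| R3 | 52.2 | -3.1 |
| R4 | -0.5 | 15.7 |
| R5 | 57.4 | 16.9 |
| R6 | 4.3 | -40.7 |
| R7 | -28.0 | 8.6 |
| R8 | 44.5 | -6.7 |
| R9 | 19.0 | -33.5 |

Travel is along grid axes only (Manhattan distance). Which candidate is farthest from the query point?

R2

Distances from (-14.5, 8.0):
R1: |5.5| + |48.4| = 5.5 + 48.4 = 53.9
R2: |78.7| + |-15.9| = 78.7 + 15.9 = 94.6
R3: |66.7| + |-11.1| = 66.7 + 11.1 = 77.8
R4: |14.0| + |7.7| = 14.0 + 7.7 = 21.7
R5: |71.9| + |8.9| = 71.9 + 8.9 = 80.8
R6: |18.8| + |-48.7| = 18.8 + 48.7 = 67.5
R7: |-13.5| + |0.6| = 13.5 + 0.6 = 14.1
R8: |59.0| + |-14.7| = 59.0 + 14.7 = 73.7
R9: |33.5| + |-41.5| = 33.5 + 41.5 = 75.0
Maximum: R2 at 94.6.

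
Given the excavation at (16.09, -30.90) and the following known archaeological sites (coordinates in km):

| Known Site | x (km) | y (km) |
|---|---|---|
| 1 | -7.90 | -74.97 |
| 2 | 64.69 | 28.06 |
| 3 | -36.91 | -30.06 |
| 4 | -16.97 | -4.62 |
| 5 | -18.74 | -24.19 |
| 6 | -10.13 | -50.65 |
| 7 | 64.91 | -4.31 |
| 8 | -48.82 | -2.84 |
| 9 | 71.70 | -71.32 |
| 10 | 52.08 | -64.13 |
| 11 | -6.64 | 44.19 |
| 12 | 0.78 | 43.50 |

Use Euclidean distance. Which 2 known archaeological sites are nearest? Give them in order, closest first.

Distances from (16.09, -30.90):
1: √((-23.99)² + (-44.07)²) = √(575.5201 + 1942.1649) = 50.18 km
2: √((48.60)² + (58.96)²) = √(2361.9600 + 3476.2816) = 76.41 km
3: √((-53.00)² + (0.84)²) = √(2809.0000 + 0.7056) = 53.01 km
4: √((-33.06)² + (26.28)²) = √(1092.9636 + 690.6384) = 42.23 km
5: √((-34.83)² + (6.71)²) = √(1213.1289 + 45.0241) = 35.47 km
6: √((-26.22)² + (-19.75)²) = √(687.4884 + 390.0625) = 32.83 km
7: √((48.82)² + (26.59)²) = √(2383.3924 + 707.0281) = 55.59 km
8: √((-64.91)² + (28.06)²) = √(4213.3081 + 787.3636) = 70.72 km
9: √((55.61)² + (-40.42)²) = √(3092.4721 + 1633.7764) = 68.75 km
10: √((35.99)² + (-33.23)²) = √(1295.2801 + 1104.2329) = 48.98 km
11: √((-22.73)² + (75.09)²) = √(516.6529 + 5638.5081) = 78.45 km
12: √((-15.31)² + (74.40)²) = √(234.3961 + 5535.3600) = 75.96 km
Sorted: 6 (32.83 km) < 5 (35.47 km) < 4 (42.23 km) < 10 (48.98 km) < …

6, 5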